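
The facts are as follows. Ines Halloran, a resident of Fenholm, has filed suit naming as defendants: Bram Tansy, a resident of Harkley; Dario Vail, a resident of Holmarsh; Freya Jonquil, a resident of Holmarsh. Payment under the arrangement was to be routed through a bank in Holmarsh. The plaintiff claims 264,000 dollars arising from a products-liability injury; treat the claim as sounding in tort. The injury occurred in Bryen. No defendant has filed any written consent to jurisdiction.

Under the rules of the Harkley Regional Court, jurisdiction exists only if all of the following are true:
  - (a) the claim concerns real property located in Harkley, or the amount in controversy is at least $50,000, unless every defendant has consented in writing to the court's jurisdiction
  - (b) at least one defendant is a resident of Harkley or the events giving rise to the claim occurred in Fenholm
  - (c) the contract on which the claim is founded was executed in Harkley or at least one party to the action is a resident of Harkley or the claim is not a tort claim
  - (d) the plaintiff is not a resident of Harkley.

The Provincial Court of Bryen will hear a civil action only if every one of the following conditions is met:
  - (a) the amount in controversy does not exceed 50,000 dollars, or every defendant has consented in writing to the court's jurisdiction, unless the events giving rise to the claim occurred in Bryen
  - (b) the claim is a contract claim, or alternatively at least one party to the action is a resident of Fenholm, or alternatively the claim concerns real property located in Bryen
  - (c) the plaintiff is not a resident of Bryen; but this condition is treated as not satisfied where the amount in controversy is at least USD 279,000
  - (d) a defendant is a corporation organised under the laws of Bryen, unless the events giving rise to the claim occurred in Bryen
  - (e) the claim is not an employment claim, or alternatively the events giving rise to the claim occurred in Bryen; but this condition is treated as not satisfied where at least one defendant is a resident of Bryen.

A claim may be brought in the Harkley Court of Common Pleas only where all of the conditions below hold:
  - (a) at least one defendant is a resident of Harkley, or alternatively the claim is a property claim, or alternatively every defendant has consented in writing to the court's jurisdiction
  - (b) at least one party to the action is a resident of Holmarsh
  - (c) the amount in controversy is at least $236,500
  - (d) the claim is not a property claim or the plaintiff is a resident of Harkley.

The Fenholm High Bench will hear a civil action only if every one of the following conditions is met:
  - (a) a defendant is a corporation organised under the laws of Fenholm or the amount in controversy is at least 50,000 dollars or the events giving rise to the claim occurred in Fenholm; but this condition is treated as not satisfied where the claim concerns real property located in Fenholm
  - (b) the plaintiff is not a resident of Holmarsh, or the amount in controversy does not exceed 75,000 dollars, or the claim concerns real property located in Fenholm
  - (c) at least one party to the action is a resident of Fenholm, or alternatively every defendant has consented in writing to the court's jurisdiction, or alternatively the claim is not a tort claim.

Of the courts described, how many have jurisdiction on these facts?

The Harkley Regional Court:
  (a) The amount in controversy is 264,000 dollars, which meets the 50,000 dollars floor — that alternative is enough. Condition met.
  (b) Bram Tansy resides in Harkley, so one alternative holds. Satisfied.
  (c) Bram Tansy resides in Harkley, so this disjunct is met. Met.
  (d) The plaintiff resides in Fenholm, which is not Harkley. Condition met.
  → All conditions met; jurisdiction exists.
The Provincial Court of Bryen:
  (a) The amount in controversy is $264,000, above the $50,000 ceiling; no such written consent has been filed — none of the alternatives is met. The proviso rescues it, though: the operative events occurred in Bryen. Condition met.
  (b) Ines Halloran resides in Fenholm, which satisfies one of the alternatives. Satisfied.
  (c) The plaintiff resides in Fenholm, which is not Bryen. The exception is not triggered, since the amount in controversy is USD 264,000, below the 279,000 dollars floor. Satisfied.
  (d) No defendant is a corporation. However, the operative events occurred in Bryen, so the 'unless' proviso supplies this condition. Met.
  (e) The claim is a tort claim, not an employment claim, which satisfies one of the alternatives. The carve-out does not apply: no defendant resides in Bryen (they reside in Harkley, Holmarsh, Holmarsh). Satisfied.
  → All conditions met; jurisdiction exists.
The Harkley Court of Common Pleas:
  (a) Bram Tansy resides in Harkley — that alternative is enough. Condition met.
  (b) Dario Vail resides in Holmarsh. Met.
  (c) The amount in controversy is $264,000, which meets the USD 236,500 floor. Met.
  (d) The claim is a tort claim, not a property claim — that alternative is enough. Satisfied.
  → The court has jurisdiction.
The Fenholm High Bench:
  (a) The amount in controversy is $264,000, which meets the $50,000 floor, which satisfies one of the alternatives. The carve-out does not apply: the claim does not concern real property. Condition met.
  (b) The plaintiff resides in Fenholm, which is not Holmarsh — that alternative is enough. Met.
  (c) Ines Halloran resides in Fenholm, which satisfies one of the alternatives. Condition met.
  → Jurisdiction lies.
Courts with jurisdiction: the Harkley Regional Court, the Provincial Court of Bryen, the Harkley Court of Common Pleas, the Fenholm High Bench — 4 in total.

4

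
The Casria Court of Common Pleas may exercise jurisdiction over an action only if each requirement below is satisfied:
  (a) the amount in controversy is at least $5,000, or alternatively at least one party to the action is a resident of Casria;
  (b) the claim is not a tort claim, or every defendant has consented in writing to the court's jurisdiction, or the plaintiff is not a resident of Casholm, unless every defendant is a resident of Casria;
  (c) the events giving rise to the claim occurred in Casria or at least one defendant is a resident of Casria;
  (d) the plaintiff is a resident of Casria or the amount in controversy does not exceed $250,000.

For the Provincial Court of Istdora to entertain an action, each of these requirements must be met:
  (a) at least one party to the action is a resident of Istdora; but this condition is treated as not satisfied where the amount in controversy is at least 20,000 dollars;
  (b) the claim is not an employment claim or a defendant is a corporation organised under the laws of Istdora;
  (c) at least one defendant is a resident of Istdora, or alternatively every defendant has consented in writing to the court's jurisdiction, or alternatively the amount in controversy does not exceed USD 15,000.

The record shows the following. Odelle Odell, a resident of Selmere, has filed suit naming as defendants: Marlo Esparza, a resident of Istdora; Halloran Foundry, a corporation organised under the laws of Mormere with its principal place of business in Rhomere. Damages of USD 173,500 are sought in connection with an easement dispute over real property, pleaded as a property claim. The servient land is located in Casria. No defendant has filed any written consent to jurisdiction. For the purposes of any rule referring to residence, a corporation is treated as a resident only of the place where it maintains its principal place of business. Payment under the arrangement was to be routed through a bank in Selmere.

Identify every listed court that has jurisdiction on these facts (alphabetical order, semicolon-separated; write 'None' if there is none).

the Casria Court of Common Pleas

The Casria Court of Common Pleas:
  (a) The amount in controversy is $173,500, which meets the 5,000 dollars floor — that alternative is enough. Satisfied.
  (b) The claim is a property claim, not a tort claim — that alternative is enough. Condition met.
  (c) The operative events occurred in Casria, so this disjunct is met. Satisfied.
  (d) The amount in controversy is 173,500 dollars, within the USD 250,000 ceiling, so this disjunct is met. Met.
  → The court has jurisdiction.
The Provincial Court of Istdora:
  (a) Marlo Esparza resides in Istdora. However, the amount in controversy is 173,500 dollars, which meets the USD 20,000 floor, which falls within the stated exception and so defeats the condition. Fails.
  (b) The claim is a property claim, not an employment claim, which satisfies one of the alternatives. Met.
  (c) Marlo Esparza resides in Istdora, so one alternative holds. Met.
  → Not every requirement is met — no jurisdiction.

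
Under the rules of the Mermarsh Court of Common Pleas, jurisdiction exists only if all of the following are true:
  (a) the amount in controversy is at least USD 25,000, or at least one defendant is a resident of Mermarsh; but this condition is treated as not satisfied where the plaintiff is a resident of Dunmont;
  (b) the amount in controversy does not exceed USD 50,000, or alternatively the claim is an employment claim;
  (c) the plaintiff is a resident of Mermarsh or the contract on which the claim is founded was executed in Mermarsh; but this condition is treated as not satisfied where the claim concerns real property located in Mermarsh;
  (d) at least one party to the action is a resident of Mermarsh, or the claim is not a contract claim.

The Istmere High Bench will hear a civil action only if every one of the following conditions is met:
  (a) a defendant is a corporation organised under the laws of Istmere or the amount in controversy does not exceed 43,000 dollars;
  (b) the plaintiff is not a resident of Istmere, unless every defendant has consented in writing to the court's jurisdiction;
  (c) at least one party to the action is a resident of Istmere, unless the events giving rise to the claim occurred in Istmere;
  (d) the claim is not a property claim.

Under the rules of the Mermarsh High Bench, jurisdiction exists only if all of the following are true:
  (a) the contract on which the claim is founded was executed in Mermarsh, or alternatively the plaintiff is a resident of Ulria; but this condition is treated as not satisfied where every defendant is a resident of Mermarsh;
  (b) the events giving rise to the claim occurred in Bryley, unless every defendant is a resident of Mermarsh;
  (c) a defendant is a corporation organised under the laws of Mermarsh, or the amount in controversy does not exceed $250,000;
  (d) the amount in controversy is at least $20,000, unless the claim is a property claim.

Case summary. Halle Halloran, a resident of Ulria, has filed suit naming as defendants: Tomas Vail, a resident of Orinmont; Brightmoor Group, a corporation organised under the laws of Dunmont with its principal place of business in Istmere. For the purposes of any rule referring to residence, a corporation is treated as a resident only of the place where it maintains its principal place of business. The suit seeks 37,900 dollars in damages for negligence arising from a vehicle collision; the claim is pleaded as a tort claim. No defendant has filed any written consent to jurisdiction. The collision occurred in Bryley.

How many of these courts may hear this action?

The Mermarsh Court of Common Pleas:
  (a) The amount in controversy is USD 37,900, which meets the USD 25,000 floor, so one alternative holds. The carve-out does not apply: the plaintiff resides in Ulria, not Dunmont. Satisfied.
  (b) The amount in controversy is 37,900 dollars, within the USD 50,000 ceiling, which satisfies one of the alternatives. Met.
  (c) The plaintiff resides in Ulria, not Mermarsh; no contract (and hence no place of execution) is alleged — every alternative fails. Not satisfied.
  (d) The claim is a tort claim, not a contract claim, so one alternative holds. Met.
  → Not every requirement is met — no jurisdiction.
The Istmere High Bench:
  (a) The amount in controversy is $37,900, within the USD 43,000 ceiling, so one alternative holds. Met.
  (b) The plaintiff resides in Ulria, which is not Istmere. Satisfied.
  (c) Brightmoor Group resides in Istmere. Satisfied.
  (d) The claim is a tort claim, not a property claim. Met.
  → Every requirement is satisfied — jurisdiction.
The Mermarsh High Bench:
  (a) The plaintiff resides in Ulria, so one alternative holds. The carve-out does not apply: the defendants reside as follows — Tomas Vail in Orinmont, Brightmoor Group in Istmere — not all in Mermarsh. Satisfied.
  (b) The operative events occurred in Bryley. Condition met.
  (c) The amount in controversy is $37,900, within the 250,000 dollars ceiling — that alternative is enough. Condition met.
  (d) The amount in controversy is 37,900 dollars, which meets the 20,000 dollars floor. Condition met.
  → Every requirement is satisfied — jurisdiction.
Courts with jurisdiction: the Istmere High Bench, the Mermarsh High Bench — 2 in total.

2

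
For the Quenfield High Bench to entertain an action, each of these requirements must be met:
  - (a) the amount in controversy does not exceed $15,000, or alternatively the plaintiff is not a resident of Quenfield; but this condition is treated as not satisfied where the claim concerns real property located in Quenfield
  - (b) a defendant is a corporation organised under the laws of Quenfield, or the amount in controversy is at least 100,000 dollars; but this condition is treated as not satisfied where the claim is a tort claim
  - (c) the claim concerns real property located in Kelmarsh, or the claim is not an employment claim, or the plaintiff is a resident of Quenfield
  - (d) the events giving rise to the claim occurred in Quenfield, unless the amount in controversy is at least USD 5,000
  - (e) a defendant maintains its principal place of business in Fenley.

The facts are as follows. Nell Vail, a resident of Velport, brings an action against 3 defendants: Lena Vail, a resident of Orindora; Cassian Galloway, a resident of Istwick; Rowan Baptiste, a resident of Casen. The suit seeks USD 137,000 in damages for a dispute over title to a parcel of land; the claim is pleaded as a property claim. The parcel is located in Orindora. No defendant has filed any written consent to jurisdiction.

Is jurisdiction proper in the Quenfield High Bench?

No

The Quenfield High Bench:
  (a) The plaintiff resides in Velport, which is not Quenfield, which satisfies one of the alternatives. And the carve-out is inapplicable — the property lies in Orindora, not Quenfield. Met.
  (b) The amount in controversy is USD 137,000, which meets the 100,000 dollars floor, which satisfies one of the alternatives. And the carve-out is inapplicable — the claim is a property claim, not a tort claim. Condition met.
  (c) The claim is a property claim, not an employment claim, which satisfies one of the alternatives. Condition met.
  (d) The operative events occurred in Orindora, not Quenfield. But the amount in controversy is USD 137,000, which meets the $5,000 floor, and the 'unless' clause therefore excuses the requirement. Condition met.
  (e) No defendant is a corporation. Condition not met.
  → At least one condition fails; no jurisdiction.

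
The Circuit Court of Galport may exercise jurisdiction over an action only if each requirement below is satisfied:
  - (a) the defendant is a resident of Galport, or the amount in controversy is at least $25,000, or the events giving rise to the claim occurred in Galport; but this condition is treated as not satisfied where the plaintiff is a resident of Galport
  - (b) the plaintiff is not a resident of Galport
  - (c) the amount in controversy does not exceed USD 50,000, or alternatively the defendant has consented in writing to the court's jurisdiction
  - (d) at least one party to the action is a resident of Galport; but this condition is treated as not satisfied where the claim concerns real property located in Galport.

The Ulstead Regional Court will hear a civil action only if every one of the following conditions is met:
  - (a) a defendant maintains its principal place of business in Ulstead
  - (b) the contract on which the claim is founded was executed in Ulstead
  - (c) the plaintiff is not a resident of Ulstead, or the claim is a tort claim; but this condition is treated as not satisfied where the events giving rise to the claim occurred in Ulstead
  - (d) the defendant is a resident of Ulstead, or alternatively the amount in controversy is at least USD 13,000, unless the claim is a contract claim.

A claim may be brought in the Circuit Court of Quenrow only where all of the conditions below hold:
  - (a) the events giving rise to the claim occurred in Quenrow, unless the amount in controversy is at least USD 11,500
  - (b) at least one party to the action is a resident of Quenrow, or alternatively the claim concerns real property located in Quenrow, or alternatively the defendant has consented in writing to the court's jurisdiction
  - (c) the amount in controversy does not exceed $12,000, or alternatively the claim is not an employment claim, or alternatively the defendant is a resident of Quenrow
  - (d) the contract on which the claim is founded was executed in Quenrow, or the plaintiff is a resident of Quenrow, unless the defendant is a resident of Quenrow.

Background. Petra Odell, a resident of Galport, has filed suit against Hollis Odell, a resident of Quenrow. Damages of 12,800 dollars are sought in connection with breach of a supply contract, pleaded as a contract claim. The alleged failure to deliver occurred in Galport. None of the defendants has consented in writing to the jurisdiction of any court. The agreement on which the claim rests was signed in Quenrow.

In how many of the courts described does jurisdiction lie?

1

The Circuit Court of Galport:
  (a) The operative events occurred in Galport, which satisfies one of the alternatives. But the plaintiff resides in Galport, triggering the carve-out and defeating this condition. Not satisfied.
  (b) The plaintiff resides in Galport. Condition not met.
  (c) The amount in controversy is USD 12,800, within the 50,000 dollars ceiling, which satisfies one of the alternatives. Condition met.
  (d) Petra Odell resides in Galport. The exception is not triggered, since the claim does not concern real property. Condition met.
  → Not every requirement is met — no jurisdiction.
The Ulstead Regional Court:
  (a) No defendant is a corporation. Condition not met.
  (b) The contract was executed in Quenrow, not Ulstead. Not met.
  (c) The plaintiff resides in Galport, which is not Ulstead, so this disjunct is met. The carve-out does not apply: the operative events occurred in Galport, not Ulstead. Condition met.
  (d) The defendant resides in Quenrow, not Ulstead; the amount in controversy is 12,800 dollars, below the 13,000 dollars floor — none of the alternatives is met. But the claim is a contract claim, and the 'unless' clause therefore excuses the requirement. Satisfied.
  → The court lacks jurisdiction.
The Circuit Court of Quenrow:
  (a) The operative events occurred in Galport, not Quenrow. The proviso rescues it, though: the amount in controversy is 12,800 dollars, which meets the $11,500 floor. Met.
  (b) Hollis Odell resides in Quenrow — that alternative is enough. Satisfied.
  (c) The claim is a contract claim, not an employment claim — that alternative is enough. Satisfied.
  (d) The contract was executed in Quenrow — that alternative is enough. Satisfied.
  → Every requirement is satisfied — jurisdiction.
Courts with jurisdiction: the Circuit Court of Quenrow — 1 in total.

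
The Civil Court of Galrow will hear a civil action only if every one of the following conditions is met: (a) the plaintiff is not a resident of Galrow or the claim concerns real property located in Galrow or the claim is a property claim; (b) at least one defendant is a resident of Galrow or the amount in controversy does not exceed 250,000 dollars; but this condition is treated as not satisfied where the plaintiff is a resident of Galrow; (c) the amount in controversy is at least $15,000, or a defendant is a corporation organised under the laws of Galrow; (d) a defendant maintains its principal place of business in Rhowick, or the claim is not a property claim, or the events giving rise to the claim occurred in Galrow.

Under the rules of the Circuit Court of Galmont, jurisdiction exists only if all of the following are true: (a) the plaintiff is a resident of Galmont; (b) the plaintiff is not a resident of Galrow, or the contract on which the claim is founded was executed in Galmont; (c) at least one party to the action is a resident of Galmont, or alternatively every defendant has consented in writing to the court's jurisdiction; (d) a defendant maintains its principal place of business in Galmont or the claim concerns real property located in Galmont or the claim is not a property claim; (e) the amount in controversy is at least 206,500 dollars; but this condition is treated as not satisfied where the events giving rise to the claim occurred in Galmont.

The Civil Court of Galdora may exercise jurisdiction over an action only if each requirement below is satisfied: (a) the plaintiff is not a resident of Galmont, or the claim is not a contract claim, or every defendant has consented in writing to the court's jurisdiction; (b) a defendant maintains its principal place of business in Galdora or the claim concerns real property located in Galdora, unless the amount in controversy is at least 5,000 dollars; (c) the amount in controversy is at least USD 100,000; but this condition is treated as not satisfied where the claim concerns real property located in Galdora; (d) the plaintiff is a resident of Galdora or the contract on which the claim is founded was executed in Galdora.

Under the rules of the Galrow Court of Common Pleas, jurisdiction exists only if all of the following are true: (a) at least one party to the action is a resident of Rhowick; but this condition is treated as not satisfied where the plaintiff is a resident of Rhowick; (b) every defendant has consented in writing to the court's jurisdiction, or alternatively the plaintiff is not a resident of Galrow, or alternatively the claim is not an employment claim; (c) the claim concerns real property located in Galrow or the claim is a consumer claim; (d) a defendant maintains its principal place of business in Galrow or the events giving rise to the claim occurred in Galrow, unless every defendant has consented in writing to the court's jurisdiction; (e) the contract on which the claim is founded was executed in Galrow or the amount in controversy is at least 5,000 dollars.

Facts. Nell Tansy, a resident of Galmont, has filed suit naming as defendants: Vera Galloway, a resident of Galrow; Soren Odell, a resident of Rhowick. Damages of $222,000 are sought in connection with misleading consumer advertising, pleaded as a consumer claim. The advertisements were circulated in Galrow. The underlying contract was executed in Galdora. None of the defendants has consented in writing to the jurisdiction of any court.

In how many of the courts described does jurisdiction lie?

4

The Civil Court of Galrow:
  (a) The plaintiff resides in Galmont, which is not Galrow, which satisfies one of the alternatives. Satisfied.
  (b) Vera Galloway resides in Galrow, so this disjunct is met. And the carve-out is inapplicable — the plaintiff resides in Galmont, not Galrow. Condition met.
  (c) The amount in controversy is $222,000, which meets the $15,000 floor, so this disjunct is met. Met.
  (d) The claim is a consumer claim, not a property claim — that alternative is enough. Satisfied.
  → The court has jurisdiction.
The Circuit Court of Galmont:
  (a) The plaintiff resides in Galmont. Condition met.
  (b) The plaintiff resides in Galmont, which is not Galrow, so this disjunct is met. Satisfied.
  (c) Nell Tansy resides in Galmont, so one alternative holds. Met.
  (d) The claim is a consumer claim, not a property claim, which satisfies one of the alternatives. Met.
  (e) The amount in controversy is 222,000 dollars, which meets the $206,500 floor. The carve-out does not apply: the operative events occurred in Galrow, not Galmont. Condition met.
  → All conditions met; jurisdiction exists.
The Civil Court of Galdora:
  (a) The claim is a consumer claim, not a contract claim, which satisfies one of the alternatives. Satisfied.
  (b) No defendant is a corporation; the claim does not concern real property — none of the alternatives is met. The proviso rescues it, though: the amount in controversy is USD 222,000, which meets the $5,000 floor. Met.
  (c) The amount in controversy is $222,000, which meets the USD 100,000 floor. The exception is not triggered, since the claim does not concern real property. Met.
  (d) The contract was executed in Galdora, so one alternative holds. Condition met.
  → All conditions met; jurisdiction exists.
The Galrow Court of Common Pleas:
  (a) Soren Odell resides in Rhowick. The exception is not triggered, since the plaintiff resides in Galmont, not Rhowick. Satisfied.
  (b) The plaintiff resides in Galmont, which is not Galrow, so one alternative holds. Satisfied.
  (c) The claim is a consumer claim, so one alternative holds. Condition met.
  (d) The operative events occurred in Galrow — that alternative is enough. Met.
  (e) The amount in controversy is USD 222,000, which meets the $5,000 floor, which satisfies one of the alternatives. Satisfied.
  → The court has jurisdiction.
Courts with jurisdiction: the Civil Court of Galrow, the Circuit Court of Galmont, the Civil Court of Galdora, the Galrow Court of Common Pleas — 4 in total.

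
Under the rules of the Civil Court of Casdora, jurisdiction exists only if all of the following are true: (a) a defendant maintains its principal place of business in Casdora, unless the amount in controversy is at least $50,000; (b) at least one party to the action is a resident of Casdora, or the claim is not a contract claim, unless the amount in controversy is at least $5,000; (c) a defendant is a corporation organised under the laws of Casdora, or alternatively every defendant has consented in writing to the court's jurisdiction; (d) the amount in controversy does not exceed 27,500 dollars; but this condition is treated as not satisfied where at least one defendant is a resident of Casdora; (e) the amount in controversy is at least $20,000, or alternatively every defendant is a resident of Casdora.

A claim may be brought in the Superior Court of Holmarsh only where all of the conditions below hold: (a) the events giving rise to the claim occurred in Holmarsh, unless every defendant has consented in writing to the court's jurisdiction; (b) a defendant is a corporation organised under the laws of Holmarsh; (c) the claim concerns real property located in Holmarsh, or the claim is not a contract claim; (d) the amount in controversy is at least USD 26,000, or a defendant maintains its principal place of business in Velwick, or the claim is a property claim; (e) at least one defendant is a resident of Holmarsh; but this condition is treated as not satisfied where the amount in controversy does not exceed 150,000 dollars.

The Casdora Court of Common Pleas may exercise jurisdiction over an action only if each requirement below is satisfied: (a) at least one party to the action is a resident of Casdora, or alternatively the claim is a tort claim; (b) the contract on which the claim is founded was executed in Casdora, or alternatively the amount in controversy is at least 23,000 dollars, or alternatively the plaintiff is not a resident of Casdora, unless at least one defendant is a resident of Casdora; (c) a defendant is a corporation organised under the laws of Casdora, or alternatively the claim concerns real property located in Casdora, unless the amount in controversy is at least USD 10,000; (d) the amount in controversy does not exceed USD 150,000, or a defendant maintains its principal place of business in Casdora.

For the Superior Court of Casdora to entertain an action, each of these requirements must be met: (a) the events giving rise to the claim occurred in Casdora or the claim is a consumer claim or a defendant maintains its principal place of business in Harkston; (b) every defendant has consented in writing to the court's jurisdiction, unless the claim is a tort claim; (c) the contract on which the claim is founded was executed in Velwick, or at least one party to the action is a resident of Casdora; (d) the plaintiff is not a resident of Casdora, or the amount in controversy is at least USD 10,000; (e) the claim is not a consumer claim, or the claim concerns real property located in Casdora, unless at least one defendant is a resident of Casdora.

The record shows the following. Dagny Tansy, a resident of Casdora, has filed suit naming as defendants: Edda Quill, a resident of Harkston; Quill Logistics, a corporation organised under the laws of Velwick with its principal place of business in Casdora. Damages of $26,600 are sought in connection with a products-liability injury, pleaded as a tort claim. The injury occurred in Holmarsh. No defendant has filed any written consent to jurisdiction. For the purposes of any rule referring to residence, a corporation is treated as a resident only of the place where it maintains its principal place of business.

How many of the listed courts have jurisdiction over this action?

The Civil Court of Casdora:
  (a) Quill Logistics has its principal place of business in Casdora. Satisfied.
  (b) Dagny Tansy resides in Casdora, so this disjunct is met. Satisfied.
  (c) The corporate defendant(s) are organised in Velwick, not Casdora; no such written consent has been filed — none of the alternatives is met. Condition not met.
  (d) The amount in controversy is USD 26,600, within the USD 27,500 ceiling. But the carve-out bites: Quill Logistics resides in Casdora. Condition not met.
  (e) The amount in controversy is USD 26,600, which meets the $20,000 floor, so one alternative holds. Met.
  → No jurisdiction.
The Superior Court of Holmarsh:
  (a) The operative events occurred in Holmarsh. Satisfied.
  (b) The corporate defendant(s) are organised in Velwick, not Holmarsh. Condition not met.
  (c) The claim is a tort claim, not a contract claim, which satisfies one of the alternatives. Condition met.
  (d) The amount in controversy is 26,600 dollars, which meets the USD 26,000 floor, so this disjunct is met. Met.
  (e) No defendant resides in Holmarsh (they reside in Harkston, Casdora). Condition not met.
  → Not every requirement is met — no jurisdiction.
The Casdora Court of Common Pleas:
  (a) Dagny Tansy resides in Casdora, so this disjunct is met. Condition met.
  (b) The amount in controversy is $26,600, which meets the USD 23,000 floor, so this disjunct is met. Condition met.
  (c) The corporate defendant(s) are organised in Velwick, not Casdora; the claim does not concern real property — every alternative fails. However, the amount in controversy is $26,600, which meets the USD 10,000 floor, so the 'unless' proviso supplies this condition. Met.
  (d) The amount in controversy is USD 26,600, within the USD 150,000 ceiling, so one alternative holds. Condition met.
  → Jurisdiction lies.
The Superior Court of Casdora:
  (a) The operative events occurred in Holmarsh, not Casdora; the claim is a tort claim, not a consumer claim; the corporate defendant(s) have their principal place of business in Casdora, not Harkston — every alternative fails. Fails.
  (b) No such written consent has been filed. The proviso rescues it, though: the claim is a tort claim. Met.
  (c) Dagny Tansy resides in Casdora, so one alternative holds. Satisfied.
  (d) The amount in controversy is USD 26,600, which meets the USD 10,000 floor, so this disjunct is met. Met.
  (e) The claim is a tort claim, not a consumer claim, so one alternative holds. Met.
  → No jurisdiction.
Courts with jurisdiction: the Casdora Court of Common Pleas — 1 in total.

1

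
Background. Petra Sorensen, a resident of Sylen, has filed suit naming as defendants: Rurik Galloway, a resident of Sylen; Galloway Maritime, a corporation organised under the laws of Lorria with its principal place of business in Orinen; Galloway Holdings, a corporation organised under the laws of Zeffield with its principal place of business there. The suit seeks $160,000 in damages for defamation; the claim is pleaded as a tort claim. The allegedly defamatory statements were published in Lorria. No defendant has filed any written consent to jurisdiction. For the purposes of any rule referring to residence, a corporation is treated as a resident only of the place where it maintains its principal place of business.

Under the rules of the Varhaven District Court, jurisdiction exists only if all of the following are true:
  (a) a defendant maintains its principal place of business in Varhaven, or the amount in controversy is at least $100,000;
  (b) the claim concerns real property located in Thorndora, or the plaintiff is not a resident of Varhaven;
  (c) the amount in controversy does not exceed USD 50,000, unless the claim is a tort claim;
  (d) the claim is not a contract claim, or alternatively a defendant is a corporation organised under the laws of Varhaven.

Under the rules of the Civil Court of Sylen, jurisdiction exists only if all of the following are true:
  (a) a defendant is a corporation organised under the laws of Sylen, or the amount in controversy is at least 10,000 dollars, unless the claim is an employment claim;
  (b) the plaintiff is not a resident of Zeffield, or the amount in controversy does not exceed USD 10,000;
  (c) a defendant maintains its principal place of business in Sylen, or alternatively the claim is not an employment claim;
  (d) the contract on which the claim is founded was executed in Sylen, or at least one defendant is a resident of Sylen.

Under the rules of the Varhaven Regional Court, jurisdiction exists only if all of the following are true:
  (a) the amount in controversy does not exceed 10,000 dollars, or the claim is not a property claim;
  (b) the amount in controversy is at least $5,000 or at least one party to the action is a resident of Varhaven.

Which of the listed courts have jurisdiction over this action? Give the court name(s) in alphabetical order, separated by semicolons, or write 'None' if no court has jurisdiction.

The Varhaven District Court:
  (a) The amount in controversy is 160,000 dollars, which meets the USD 100,000 floor, so this disjunct is met. Condition met.
  (b) The plaintiff resides in Sylen, which is not Varhaven, which satisfies one of the alternatives. Satisfied.
  (c) The amount in controversy is $160,000, above the $50,000 ceiling. However, the claim is a tort claim, so the 'unless' proviso supplies this condition. Satisfied.
  (d) The claim is a tort claim, not a contract claim, so one alternative holds. Condition met.
  → Every requirement is satisfied — jurisdiction.
The Civil Court of Sylen:
  (a) The amount in controversy is 160,000 dollars, which meets the 10,000 dollars floor, so one alternative holds. Condition met.
  (b) The plaintiff resides in Sylen, which is not Zeffield, so one alternative holds. Met.
  (c) The claim is a tort claim, not an employment claim, so this disjunct is met. Condition met.
  (d) Rurik Galloway resides in Sylen, so this disjunct is met. Satisfied.
  → All conditions met; jurisdiction exists.
The Varhaven Regional Court:
  (a) The claim is a tort claim, not a property claim, which satisfies one of the alternatives. Condition met.
  (b) The amount in controversy is $160,000, which meets the USD 5,000 floor, so this disjunct is met. Satisfied.
  → Jurisdiction lies.

the Civil Court of Sylen; the Varhaven District Court; the Varhaven Regional Court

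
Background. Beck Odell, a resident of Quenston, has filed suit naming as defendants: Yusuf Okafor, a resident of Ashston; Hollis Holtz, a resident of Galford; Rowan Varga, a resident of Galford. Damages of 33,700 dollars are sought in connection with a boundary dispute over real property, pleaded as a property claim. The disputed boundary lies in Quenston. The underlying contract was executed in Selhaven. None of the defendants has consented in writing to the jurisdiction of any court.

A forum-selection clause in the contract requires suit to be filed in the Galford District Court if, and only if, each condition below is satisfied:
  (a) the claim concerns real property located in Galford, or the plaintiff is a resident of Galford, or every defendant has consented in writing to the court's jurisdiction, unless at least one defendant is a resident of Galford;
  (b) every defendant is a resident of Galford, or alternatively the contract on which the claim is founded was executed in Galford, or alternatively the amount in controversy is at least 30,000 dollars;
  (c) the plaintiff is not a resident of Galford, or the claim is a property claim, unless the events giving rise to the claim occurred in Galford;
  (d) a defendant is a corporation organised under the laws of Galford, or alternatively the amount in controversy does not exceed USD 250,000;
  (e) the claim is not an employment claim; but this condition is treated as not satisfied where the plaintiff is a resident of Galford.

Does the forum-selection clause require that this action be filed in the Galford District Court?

The Galford District Court:
  (a) The property lies in Quenston, not Galford; the plaintiff resides in Quenston, not Galford; no such written consent has been filed — none of the alternatives is met. But Hollis Holtz resides in Galford, and the 'unless' clause therefore excuses the requirement. Condition met.
  (b) The amount in controversy is $33,700, which meets the 30,000 dollars floor, which satisfies one of the alternatives. Condition met.
  (c) The plaintiff resides in Quenston, which is not Galford — that alternative is enough. Met.
  (d) The amount in controversy is 33,700 dollars, within the $250,000 ceiling — that alternative is enough. Met.
  (e) The claim is a property claim, not an employment claim. And the carve-out is inapplicable — the plaintiff resides in Quenston, not Galford. Condition met.
  → Forum clause is triggered.

Yes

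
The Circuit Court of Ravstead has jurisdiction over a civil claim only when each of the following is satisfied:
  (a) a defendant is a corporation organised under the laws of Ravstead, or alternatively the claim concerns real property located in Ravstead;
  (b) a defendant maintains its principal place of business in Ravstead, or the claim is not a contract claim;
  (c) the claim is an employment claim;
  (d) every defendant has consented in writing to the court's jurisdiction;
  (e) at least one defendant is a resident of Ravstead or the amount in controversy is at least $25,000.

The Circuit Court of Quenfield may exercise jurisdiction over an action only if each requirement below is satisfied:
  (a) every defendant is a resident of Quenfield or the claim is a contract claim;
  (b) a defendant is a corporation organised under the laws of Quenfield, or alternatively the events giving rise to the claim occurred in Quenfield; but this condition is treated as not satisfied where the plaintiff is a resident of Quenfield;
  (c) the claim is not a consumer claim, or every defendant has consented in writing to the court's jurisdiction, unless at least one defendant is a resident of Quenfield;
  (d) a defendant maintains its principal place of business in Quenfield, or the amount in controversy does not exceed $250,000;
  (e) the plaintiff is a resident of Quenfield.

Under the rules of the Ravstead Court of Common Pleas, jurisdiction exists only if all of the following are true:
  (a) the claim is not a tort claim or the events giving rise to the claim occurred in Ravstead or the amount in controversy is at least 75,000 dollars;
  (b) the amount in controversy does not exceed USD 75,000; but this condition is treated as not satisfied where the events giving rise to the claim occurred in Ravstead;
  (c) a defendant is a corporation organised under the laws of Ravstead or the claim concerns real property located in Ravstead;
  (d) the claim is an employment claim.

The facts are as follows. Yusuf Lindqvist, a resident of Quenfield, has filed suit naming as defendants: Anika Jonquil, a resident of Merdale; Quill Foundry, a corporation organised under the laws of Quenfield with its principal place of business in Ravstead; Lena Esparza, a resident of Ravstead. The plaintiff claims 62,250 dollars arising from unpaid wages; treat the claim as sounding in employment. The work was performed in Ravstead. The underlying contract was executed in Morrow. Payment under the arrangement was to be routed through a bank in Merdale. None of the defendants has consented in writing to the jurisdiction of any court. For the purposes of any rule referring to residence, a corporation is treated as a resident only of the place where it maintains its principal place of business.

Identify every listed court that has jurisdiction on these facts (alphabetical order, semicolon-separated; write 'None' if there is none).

The Circuit Court of Ravstead:
  (a) The corporate defendant(s) are organised in Quenfield, not Ravstead; the claim does not concern real property — none of the alternatives is met. Condition not met.
  (b) Quill Foundry has its principal place of business in Ravstead, so one alternative holds. Met.
  (c) The claim is an employment claim. Satisfied.
  (d) No such written consent has been filed. Not met.
  (e) Quill Foundry resides in Ravstead, so one alternative holds. Satisfied.
  → At least one condition fails; no jurisdiction.
The Circuit Court of Quenfield:
  (a) The defendants reside as follows — Anika Jonquil in Merdale, Quill Foundry in Ravstead, Lena Esparza in Ravstead — not all in Quenfield; the claim is an employment claim, not a contract claim — none of the alternatives is met. Not met.
  (b) Quill Foundry is organised under the laws of Quenfield, so this disjunct is met. But the plaintiff resides in Quenfield, triggering the carve-out and defeating this condition. Fails.
  (c) The claim is an employment claim, not a consumer claim, so one alternative holds. Met.
  (d) The amount in controversy is $62,250, within the 250,000 dollars ceiling, which satisfies one of the alternatives. Condition met.
  (e) The plaintiff resides in Quenfield. Met.
  → At least one condition fails; no jurisdiction.
The Ravstead Court of Common Pleas:
  (a) The claim is an employment claim, not a tort claim, so this disjunct is met. Met.
  (b) The amount in controversy is 62,250 dollars, within the USD 75,000 ceiling. But the carve-out bites: the operative events occurred in Ravstead. Not met.
  (c) The corporate defendant(s) are organised in Quenfield, not Ravstead; the claim does not concern real property — none of the alternatives is met. Fails.
  (d) The claim is an employment claim. Met.
  → The court lacks jurisdiction.

None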